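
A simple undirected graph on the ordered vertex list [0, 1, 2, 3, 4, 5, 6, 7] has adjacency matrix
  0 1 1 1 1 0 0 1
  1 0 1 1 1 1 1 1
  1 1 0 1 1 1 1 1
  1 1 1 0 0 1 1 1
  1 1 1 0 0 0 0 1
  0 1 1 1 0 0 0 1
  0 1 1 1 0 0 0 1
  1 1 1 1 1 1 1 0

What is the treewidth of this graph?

A width-4 tree decomposition is:
Bags: B1 = {1, 2, 3, 5, 7}  B2 = {1, 2, 3, 6, 7}  B3 = {0, 1, 2, 3, 7}  B4 = {0, 1, 2, 4, 7}
Tree: B1–B2, B2–B3, B3–B4
The largest bag has 5 vertices, giving width 4; this decomposition certifies tw(G) ≤ 4. On the other hand G contains the 5-clique {0, 1, 2, 3, 7}. A clique must lie in a single bag of any decomposition, so no decomposition can have width below 4. Combining the bounds, tw(G) = 4.

4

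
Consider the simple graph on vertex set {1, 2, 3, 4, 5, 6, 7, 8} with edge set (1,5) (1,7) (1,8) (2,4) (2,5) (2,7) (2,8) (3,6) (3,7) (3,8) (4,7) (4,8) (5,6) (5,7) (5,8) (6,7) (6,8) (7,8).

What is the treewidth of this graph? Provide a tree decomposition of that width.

Every bag has size at most 4, so the width is 4 − 1 = 3 and tw(G) ≤ 3. Conversely, {3, 6, 7, 8} is a clique of size 4, and the vertices of any clique must share a bag in every tree decomposition; so some bag has ≥ 4 vertices and tw(G) ≥ 3. Hence tw(G) = 3 exactly.

Treewidth 3.
One optimal decomposition is:
Bags: B1 = {2, 5, 7, 8}  B2 = {1, 5, 7, 8}  B3 = {2, 4, 7, 8}  B4 = {5, 6, 7, 8}  B5 = {3, 6, 7, 8}
Tree: B1–B2, B1–B3, B1–B4, B4–B5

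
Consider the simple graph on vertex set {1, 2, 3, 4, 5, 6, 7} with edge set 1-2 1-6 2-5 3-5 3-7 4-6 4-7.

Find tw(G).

2

A width-2 tree decomposition is:
Bags: B1 = {1, 2, 5}  B2 = {1, 3, 5}  B3 = {1, 3, 7}  B4 = {1, 4, 7}  B5 = {1, 4, 6}
Tree: B1–B2, B2–B3, B3–B4, B4–B5
The largest bag has 3 vertices, giving width 2; this decomposition certifies tw(G) ≤ 2. For the lower bound, G contains the cycle 1–2–5–3–7–4–6–1, so G is not a forest; only forests have treewidth ≤ 1, hence tw(G) ≥ 2. Combining the bounds, tw(G) = 2.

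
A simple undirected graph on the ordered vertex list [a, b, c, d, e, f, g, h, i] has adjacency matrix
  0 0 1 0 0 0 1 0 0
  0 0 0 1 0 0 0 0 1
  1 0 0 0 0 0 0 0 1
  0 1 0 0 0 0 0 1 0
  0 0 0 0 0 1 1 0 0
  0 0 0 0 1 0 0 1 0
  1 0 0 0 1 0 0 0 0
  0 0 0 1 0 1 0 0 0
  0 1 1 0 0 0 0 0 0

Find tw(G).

2

A width-2 tree decomposition is:
Bags: B1 = {a, c, i}  B2 = {a, b, i}  B3 = {a, b, d}  B4 = {a, d, h}  B5 = {a, f, h}  B6 = {a, e, f}  B7 = {a, e, g}
Tree: B1–B2, B2–B3, B3–B4, B4–B5, B5–B6, B6–B7
The largest bag has 3 vertices, giving width 2; this decomposition certifies tw(G) ≤ 2. For the lower bound, G contains the cycle a–c–i–b–d–h–f–e–g–a, so G is not a forest; only forests have treewidth ≤ 1, hence tw(G) ≥ 2. Combining the bounds, tw(G) = 2.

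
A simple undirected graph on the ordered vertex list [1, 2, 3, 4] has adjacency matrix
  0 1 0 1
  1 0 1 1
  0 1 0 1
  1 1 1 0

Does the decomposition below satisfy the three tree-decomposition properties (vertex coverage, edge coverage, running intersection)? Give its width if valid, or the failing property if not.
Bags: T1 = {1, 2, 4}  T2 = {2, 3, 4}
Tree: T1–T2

Every vertex of G appears in some bag (union = {1, 2, 3, 4}); every edge is covered by a bag; and for each vertex v the set of bags containing v is connected in the bag tree. The decomposition is therefore valid. The largest bag has 3 vertices, so the width is 2.

Yes; width 2.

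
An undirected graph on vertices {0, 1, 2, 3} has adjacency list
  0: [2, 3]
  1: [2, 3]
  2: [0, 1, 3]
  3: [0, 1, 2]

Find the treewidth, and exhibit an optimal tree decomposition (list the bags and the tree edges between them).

Treewidth 2.
One optimal decomposition is:
Bags: B1 = {1, 2, 3}  B2 = {0, 2, 3}
Tree: B1–B2

The largest bag has 3 vertices, giving width 2; this decomposition certifies tw(G) ≤ 2. For the lower bound, the 3 vertices {0, 2, 3} are pairwise adjacent, and any tree decomposition puts a clique entirely inside one bag — forcing width ≥ 2. Hence tw(G) = 2 exactly.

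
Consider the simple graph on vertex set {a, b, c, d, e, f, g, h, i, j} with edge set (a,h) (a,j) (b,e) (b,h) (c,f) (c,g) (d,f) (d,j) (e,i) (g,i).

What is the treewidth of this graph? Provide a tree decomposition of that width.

Treewidth 2.
One such decomposition:
Bags: B1 = {c, g, i}  B2 = {c, e, i}  B3 = {b, c, e}  B4 = {b, c, h}  B5 = {a, c, h}  B6 = {a, c, j}  B7 = {c, d, j}  B8 = {c, d, f}
Tree: B1–B2, B2–B3, B3–B4, B4–B5, B5–B6, B6–B7, B7–B8

Each bag holds 3 vertices, so the decomposition has width 2, which upper-bounds the treewidth. Since c–g–i–e–b–h–a–j–d–f–c is a cycle in G, G is not acyclic. Forests are exactly the graphs of treewidth ≤ 1, so tw(G) ≥ 2. Combining the bounds, tw(G) = 2.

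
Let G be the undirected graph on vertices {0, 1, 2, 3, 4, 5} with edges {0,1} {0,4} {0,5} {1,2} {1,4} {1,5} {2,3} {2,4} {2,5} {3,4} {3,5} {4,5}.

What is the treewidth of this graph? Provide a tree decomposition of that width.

Treewidth 3.
One optimal decomposition is:
Bags: B1 = {1, 2, 4, 5}  B2 = {0, 1, 4, 5}  B3 = {2, 3, 4, 5}
Tree: B1–B2, B1–B3

The largest bag has 4 vertices, giving width 3; this decomposition certifies tw(G) ≤ 3. Conversely, {0, 1, 4, 5} is a clique of size 4, and the vertices of any clique must share a bag in every tree decomposition; so some bag has ≥ 4 vertices and tw(G) ≥ 3. The upper and lower bounds meet at 3, so that is the treewidth.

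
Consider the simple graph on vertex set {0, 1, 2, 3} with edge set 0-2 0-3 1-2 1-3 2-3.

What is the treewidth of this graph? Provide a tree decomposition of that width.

Every bag has size at most 3, so the width is 3 − 1 = 2 and tw(G) ≤ 2. For the lower bound, the 3 vertices {0, 2, 3} are pairwise adjacent, and any tree decomposition puts a clique entirely inside one bag — forcing width ≥ 2. Hence tw(G) = 2 exactly.

Treewidth 2.
One optimal decomposition is:
Bags: B1 = {0, 2, 3}  B2 = {1, 2, 3}
Tree: B1–B2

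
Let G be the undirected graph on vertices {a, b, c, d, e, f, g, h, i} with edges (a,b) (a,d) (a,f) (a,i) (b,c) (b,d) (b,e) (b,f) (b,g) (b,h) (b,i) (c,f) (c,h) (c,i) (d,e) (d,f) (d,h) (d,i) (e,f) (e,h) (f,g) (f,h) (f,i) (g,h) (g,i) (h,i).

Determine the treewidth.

4

A width-4 tree decomposition is:
Bags: B1 = {b, d, f, h, i}  B2 = {b, d, e, f, h}  B3 = {b, f, g, h, i}  B4 = {a, b, d, f, i}  B5 = {b, c, f, h, i}
Tree: B1–B2, B1–B3, B1–B4, B1–B5
Every bag has size at most 5, so the width is 5 − 1 = 4 and tw(G) ≤ 4. Conversely, {b, d, e, f, h} is a clique of size 5, and the vertices of any clique must share a bag in every tree decomposition; so some bag has ≥ 5 vertices and tw(G) ≥ 4. Therefore the treewidth is 4.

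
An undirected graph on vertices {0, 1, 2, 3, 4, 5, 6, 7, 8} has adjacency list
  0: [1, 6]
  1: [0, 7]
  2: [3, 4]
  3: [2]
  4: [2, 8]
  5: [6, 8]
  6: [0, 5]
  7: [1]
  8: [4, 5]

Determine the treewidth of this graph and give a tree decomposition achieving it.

Every bag has size at most 2, so the width is 2 − 1 = 1 and tw(G) ≤ 1. G has an edge, so its treewidth is at least 1. The upper and lower bounds meet at 1, so that is the treewidth.

Treewidth 1.
One such decomposition:
Bags: B1 = {1, 7}  B2 = {0, 1}  B3 = {0, 6}  B4 = {5, 6}  B5 = {5, 8}  B6 = {4, 8}  B7 = {2, 4}  B8 = {2, 3}
Tree: B1–B2, B2–B3, B3–B4, B4–B5, B5–B6, B6–B7, B7–B8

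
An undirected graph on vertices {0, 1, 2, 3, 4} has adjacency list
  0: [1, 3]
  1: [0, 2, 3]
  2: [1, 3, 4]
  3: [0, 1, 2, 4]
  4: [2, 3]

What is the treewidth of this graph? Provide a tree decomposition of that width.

Treewidth 2.
One optimal decomposition is:
Bags: B1 = {2, 3, 4}  B2 = {1, 2, 3}  B3 = {0, 1, 3}
Tree: B1–B2, B2–B3

Every bag has size at most 3, so the width is 3 − 1 = 2 and tw(G) ≤ 2. Conversely, {0, 1, 3} is a clique of size 3, and the vertices of any clique must share a bag in every tree decomposition; so some bag has ≥ 3 vertices and tw(G) ≥ 2. The upper and lower bounds meet at 2, so that is the treewidth.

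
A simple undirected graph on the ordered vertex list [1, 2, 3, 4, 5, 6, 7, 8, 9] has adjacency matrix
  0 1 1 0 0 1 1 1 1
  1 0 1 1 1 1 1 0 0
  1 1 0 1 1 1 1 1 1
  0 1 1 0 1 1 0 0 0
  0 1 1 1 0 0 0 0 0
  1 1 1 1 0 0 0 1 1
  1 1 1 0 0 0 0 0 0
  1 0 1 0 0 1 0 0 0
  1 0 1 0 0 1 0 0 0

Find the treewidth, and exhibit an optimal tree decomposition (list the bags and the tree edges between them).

Treewidth 3.
Bags: B1 = {2, 3, 4, 6}  B2 = {1, 2, 3, 6}  B3 = {1, 2, 3, 7}  B4 = {1, 3, 6, 8}  B5 = {1, 3, 6, 9}  B6 = {2, 3, 4, 5}
Tree: B1–B2, B2–B3, B2–B4, B2–B5, B1–B6

Every bag has size at most 4, so the width is 4 − 1 = 3 and tw(G) ≤ 3. For the lower bound, the 4 vertices {1, 3, 6, 8} are pairwise adjacent, and any tree decomposition puts a clique entirely inside one bag — forcing width ≥ 3. The upper and lower bounds meet at 3, so that is the treewidth.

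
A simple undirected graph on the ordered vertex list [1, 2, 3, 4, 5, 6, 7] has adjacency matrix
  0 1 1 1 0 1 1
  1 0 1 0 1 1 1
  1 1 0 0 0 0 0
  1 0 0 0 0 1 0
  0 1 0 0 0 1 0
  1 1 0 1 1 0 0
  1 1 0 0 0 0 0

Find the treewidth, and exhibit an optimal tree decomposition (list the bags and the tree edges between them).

Every bag has size at most 3, so the width is 3 − 1 = 2 and tw(G) ≤ 2. For the lower bound, the 3 vertices {1, 2, 3} are pairwise adjacent, and any tree decomposition puts a clique entirely inside one bag — forcing width ≥ 2. Combining the bounds, tw(G) = 2.

Treewidth 2.
One optimal decomposition is:
Bags: B1 = {1, 2, 3}  B2 = {1, 2, 7}  B3 = {1, 2, 6}  B4 = {2, 5, 6}  B5 = {1, 4, 6}
Tree: B1–B2, B1–B3, B3–B4, B3–B5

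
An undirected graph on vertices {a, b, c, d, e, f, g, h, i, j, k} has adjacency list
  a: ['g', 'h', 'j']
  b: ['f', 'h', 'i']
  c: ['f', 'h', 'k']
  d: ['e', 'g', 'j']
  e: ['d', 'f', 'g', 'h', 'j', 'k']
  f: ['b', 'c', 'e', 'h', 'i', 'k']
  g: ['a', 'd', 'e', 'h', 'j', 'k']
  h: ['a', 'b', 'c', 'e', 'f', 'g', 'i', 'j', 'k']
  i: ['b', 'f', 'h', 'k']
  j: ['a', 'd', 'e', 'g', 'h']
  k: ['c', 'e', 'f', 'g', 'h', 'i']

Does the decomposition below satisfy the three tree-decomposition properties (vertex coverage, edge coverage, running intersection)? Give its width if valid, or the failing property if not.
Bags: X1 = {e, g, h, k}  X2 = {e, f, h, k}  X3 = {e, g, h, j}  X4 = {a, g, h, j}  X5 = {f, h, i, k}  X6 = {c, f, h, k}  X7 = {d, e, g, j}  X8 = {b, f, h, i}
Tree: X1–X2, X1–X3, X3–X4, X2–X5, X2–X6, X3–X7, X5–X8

Every vertex of G appears in some bag (union = {a, b, c, d, e, f, g, h, i, j, k}); every edge is covered by a bag; and for each vertex v the set of bags containing v is connected in the bag tree. The decomposition is therefore valid. The largest bag has 4 vertices, so the width is 3.

Yes; width 3.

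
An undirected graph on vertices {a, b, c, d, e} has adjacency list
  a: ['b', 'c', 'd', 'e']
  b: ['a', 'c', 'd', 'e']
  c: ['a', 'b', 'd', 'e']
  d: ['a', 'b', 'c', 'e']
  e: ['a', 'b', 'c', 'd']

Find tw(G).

4

A width-4 tree decomposition is:
Bags: B1 = {a, b, c, d, e}
Tree: (single bag)
With just one bag of size 5, the width is 5 − 1 = 4, so tw(G) ≤ 4. On the other hand G contains the 5-clique {a, b, c, d, e}. A clique must lie in a single bag of any decomposition, so no decomposition can have width below 4. The upper and lower bounds meet at 4, so that is the treewidth.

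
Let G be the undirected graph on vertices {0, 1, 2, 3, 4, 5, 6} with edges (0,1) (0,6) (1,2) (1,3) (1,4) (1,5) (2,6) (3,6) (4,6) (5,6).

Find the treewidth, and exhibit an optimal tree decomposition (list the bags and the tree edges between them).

Each bag holds 3 vertices, so the decomposition has width 2, which upper-bounds the treewidth. Since 6–0–1–4–6 is a cycle in G, G is not acyclic. Forests are exactly the graphs of treewidth ≤ 1, so tw(G) ≥ 2. The upper and lower bounds meet at 2, so that is the treewidth.

Treewidth 2.
One optimal decomposition is:
Bags: B1 = {0, 1, 6}  B2 = {1, 4, 6}  B3 = {1, 3, 6}  B4 = {1, 5, 6}  B5 = {1, 2, 6}
Tree: B1–B2, B2–B3, B3–B4, B4–B5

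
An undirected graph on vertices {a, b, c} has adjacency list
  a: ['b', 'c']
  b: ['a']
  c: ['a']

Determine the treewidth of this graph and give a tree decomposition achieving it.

Every bag has size at most 2, so the width is 2 − 1 = 1 and tw(G) ≤ 1. Any graph with an edge has treewidth ≥ 1, and G has the edge c–a. Hence tw(G) = 1 exactly.

Treewidth 1.
Bags: B1 = {a, c}  B2 = {a, b}
Tree: B1–B2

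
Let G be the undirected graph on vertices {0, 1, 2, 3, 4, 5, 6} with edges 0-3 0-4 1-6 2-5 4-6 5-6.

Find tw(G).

A width-1 tree decomposition is:
Bags: B1 = {4, 6}  B2 = {0, 4}  B3 = {5, 6}  B4 = {1, 6}  B5 = {0, 3}  B6 = {2, 5}
Tree: B1–B2, B1–B3, B3–B4, B2–B5, B3–B6
The largest bag has 2 vertices, giving width 1; this decomposition certifies tw(G) ≤ 1. Any graph with an edge has treewidth ≥ 1, and G has the edge 4–6. Hence tw(G) = 1 exactly.

1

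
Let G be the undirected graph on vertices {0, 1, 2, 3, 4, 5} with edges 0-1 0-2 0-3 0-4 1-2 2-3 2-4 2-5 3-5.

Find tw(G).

2

A width-2 tree decomposition is:
Bags: B1 = {0, 2, 3}  B2 = {0, 1, 2}  B3 = {0, 2, 4}  B4 = {2, 3, 5}
Tree: B1–B2, B2–B3, B1–B4
The largest bag has 3 vertices, giving width 2; this decomposition certifies tw(G) ≤ 2. Conversely, {0, 1, 2} is a clique of size 3, and the vertices of any clique must share a bag in every tree decomposition; so some bag has ≥ 3 vertices and tw(G) ≥ 2. The upper and lower bounds meet at 2, so that is the treewidth.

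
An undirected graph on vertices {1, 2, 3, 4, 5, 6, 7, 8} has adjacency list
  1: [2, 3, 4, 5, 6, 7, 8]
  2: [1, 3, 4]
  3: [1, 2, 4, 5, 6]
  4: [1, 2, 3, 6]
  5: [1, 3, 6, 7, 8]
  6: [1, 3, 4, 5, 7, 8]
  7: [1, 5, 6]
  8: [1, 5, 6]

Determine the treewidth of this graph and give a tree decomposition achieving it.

Treewidth 3.
One such decomposition:
Bags: B1 = {1, 3, 4, 6}  B2 = {1, 3, 5, 6}  B3 = {1, 5, 6, 8}  B4 = {1, 5, 6, 7}  B5 = {1, 2, 3, 4}
Tree: B1–B2, B2–B3, B2–B4, B1–B5

Every bag has size at most 4, so the width is 4 − 1 = 3 and tw(G) ≤ 3. On the other hand G contains the 4-clique {1, 2, 3, 4}. A clique must lie in a single bag of any decomposition, so no decomposition can have width below 3. Therefore the treewidth is 3.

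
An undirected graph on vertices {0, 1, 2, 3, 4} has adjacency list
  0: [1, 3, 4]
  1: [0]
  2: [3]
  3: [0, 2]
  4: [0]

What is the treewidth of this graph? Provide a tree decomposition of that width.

Every bag has size at most 2, so the width is 2 − 1 = 1 and tw(G) ≤ 1. Any graph with an edge has treewidth ≥ 1, and G has the edge 0–3. Combining the bounds, tw(G) = 1.

Treewidth 1.
One optimal decomposition is:
Bags: B1 = {0, 3}  B2 = {2, 3}  B3 = {0, 4}  B4 = {0, 1}
Tree: B1–B2, B1–B3, B1–B4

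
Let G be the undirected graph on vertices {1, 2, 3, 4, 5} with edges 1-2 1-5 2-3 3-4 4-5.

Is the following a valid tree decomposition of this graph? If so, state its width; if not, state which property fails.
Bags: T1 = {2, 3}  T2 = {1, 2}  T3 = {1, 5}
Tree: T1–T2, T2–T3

No — vertex 4 appears in no bag.

A tree decomposition must satisfy three properties: every vertex lies in some bag; for every edge, both endpoints lie together in some bag; and for every vertex, the bags containing it form a connected subtree. Here vertex 4 appears in no bag, so the decomposition is invalid.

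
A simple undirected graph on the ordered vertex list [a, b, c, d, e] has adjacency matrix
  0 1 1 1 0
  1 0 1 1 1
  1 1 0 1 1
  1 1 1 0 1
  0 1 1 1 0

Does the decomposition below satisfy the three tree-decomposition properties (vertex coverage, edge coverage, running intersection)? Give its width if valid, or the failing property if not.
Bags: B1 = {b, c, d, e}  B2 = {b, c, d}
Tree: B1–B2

A tree decomposition must satisfy three properties: every vertex lies in some bag; for every edge, both endpoints lie together in some bag; and for every vertex, the bags containing it form a connected subtree. Here vertex a appears in no bag, so the decomposition is invalid.

No — vertex a appears in no bag.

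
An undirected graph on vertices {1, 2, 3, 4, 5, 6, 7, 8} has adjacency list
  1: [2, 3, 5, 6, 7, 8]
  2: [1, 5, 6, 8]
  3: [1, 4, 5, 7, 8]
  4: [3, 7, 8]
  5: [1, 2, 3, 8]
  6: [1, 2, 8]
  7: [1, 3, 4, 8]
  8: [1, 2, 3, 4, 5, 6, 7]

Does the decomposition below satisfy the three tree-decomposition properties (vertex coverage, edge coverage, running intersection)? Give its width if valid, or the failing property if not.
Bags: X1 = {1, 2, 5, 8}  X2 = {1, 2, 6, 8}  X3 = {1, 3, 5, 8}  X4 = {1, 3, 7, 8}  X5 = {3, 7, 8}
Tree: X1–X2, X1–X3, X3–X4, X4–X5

A tree decomposition must satisfy three properties: every vertex lies in some bag; for every edge, both endpoints lie together in some bag; and for every vertex, the bags containing it form a connected subtree. Here vertex 4 appears in no bag, so the decomposition is invalid.

No — vertex 4 appears in no bag.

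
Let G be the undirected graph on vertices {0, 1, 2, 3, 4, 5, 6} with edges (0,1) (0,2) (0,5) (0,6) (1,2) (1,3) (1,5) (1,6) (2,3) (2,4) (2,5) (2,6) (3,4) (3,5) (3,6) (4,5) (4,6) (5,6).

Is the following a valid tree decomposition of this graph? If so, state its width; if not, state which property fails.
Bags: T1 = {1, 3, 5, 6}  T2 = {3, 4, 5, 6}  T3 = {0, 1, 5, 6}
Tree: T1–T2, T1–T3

A tree decomposition must satisfy three properties: every vertex lies in some bag; for every edge, both endpoints lie together in some bag; and for every vertex, the bags containing it form a connected subtree. Here vertex 2 appears in no bag, so the decomposition is invalid.

No — vertex 2 appears in no bag.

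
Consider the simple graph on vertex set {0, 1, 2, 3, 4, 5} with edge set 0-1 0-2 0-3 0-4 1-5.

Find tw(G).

1

A width-1 tree decomposition is:
Bags: B1 = {0, 3}  B2 = {0, 1}  B3 = {0, 2}  B4 = {1, 5}  B5 = {0, 4}
Tree: B1–B2, B1–B3, B2–B4, B2–B5
Every bag has size at most 2, so the width is 2 − 1 = 1 and tw(G) ≤ 1. G has an edge, so its treewidth is at least 1. The upper and lower bounds meet at 1, so that is the treewidth.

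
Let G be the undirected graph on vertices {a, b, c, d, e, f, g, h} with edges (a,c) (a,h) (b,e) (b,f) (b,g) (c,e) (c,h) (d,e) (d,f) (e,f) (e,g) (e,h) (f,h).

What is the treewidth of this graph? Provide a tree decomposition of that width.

The largest bag has 3 vertices, giving width 2; this decomposition certifies tw(G) ≤ 2. Conversely, {b, e, g} is a clique of size 3, and the vertices of any clique must share a bag in every tree decomposition; so some bag has ≥ 3 vertices and tw(G) ≥ 2. Hence tw(G) = 2 exactly.

Treewidth 2.
One optimal decomposition is:
Bags: B1 = {c, e, h}  B2 = {e, f, h}  B3 = {b, e, f}  B4 = {b, e, g}  B5 = {d, e, f}  B6 = {a, c, h}
Tree: B1–B2, B2–B3, B3–B4, B2–B5, B1–B6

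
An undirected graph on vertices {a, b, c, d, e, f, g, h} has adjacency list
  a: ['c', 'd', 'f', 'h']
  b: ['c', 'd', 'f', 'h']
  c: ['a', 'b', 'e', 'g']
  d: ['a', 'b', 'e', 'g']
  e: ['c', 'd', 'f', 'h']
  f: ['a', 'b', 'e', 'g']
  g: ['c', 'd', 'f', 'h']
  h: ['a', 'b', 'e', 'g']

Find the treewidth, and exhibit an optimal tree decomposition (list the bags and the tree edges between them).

Treewidth 4.
Bags: B1 = {a, b, e, g, h}  B2 = {a, b, c, e, g}  B3 = {a, b, d, e, g}  B4 = {a, b, e, f, g}
Tree: B1–B2, B2–B3, B3–B4

The largest bag has 5 vertices, giving width 4; this decomposition certifies tw(G) ≤ 4. For the lower bound: the 5 vertex sets {a,h}, {b,c}, {d,g}, {e}, {f} are disjoint, each induces a connected subgraph, and every pair is joined by at least one edge of G. Contracting each set to a single vertex therefore yields K_{5} as a minor, and since treewidth is minor-monotone, tw(G) ≥ tw(K_{5}) = 4. The upper and lower bounds meet at 4, so that is the treewidth.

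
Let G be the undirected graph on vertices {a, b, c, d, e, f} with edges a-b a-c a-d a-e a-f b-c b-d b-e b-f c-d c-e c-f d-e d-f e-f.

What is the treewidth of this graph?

5

A width-5 tree decomposition is:
Bags: B1 = {a, b, c, d, e, f}
Tree: (single bag)
A single bag containing all 6 vertices is trivially a valid decomposition of width 5. On the other hand G contains the 6-clique {a, b, c, d, e, f}. A clique must lie in a single bag of any decomposition, so no decomposition can have width below 5. The upper and lower bounds meet at 5, so that is the treewidth.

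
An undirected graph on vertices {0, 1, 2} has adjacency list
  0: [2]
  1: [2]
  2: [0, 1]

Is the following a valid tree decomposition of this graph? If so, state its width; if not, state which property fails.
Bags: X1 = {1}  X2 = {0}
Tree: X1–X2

A tree decomposition must satisfy three properties: every vertex lies in some bag; for every edge, both endpoints lie together in some bag; and for every vertex, the bags containing it form a connected subtree. Here vertex 2 appears in no bag, so the decomposition is invalid.

No — vertex 2 appears in no bag.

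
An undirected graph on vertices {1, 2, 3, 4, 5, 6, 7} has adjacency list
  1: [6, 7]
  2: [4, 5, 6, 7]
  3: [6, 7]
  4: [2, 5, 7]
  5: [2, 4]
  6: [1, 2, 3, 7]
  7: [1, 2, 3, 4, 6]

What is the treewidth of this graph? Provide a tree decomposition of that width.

The largest bag has 3 vertices, giving width 2; this decomposition certifies tw(G) ≤ 2. For the lower bound, the 3 vertices {2, 4, 5} are pairwise adjacent, and any tree decomposition puts a clique entirely inside one bag — forcing width ≥ 2. The upper and lower bounds meet at 2, so that is the treewidth.

Treewidth 2.
Bags: B1 = {2, 6, 7}  B2 = {1, 6, 7}  B3 = {2, 4, 7}  B4 = {2, 4, 5}  B5 = {3, 6, 7}
Tree: B1–B2, B1–B3, B3–B4, B2–B5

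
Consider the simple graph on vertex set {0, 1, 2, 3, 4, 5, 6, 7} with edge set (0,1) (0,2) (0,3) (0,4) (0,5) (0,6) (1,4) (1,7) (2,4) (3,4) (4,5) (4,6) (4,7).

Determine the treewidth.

2

A width-2 tree decomposition is:
Bags: B1 = {0, 1, 4}  B2 = {0, 3, 4}  B3 = {1, 4, 7}  B4 = {0, 4, 6}  B5 = {0, 2, 4}  B6 = {0, 4, 5}
Tree: B1–B2, B1–B3, B2–B4, B4–B5, B4–B6
Each bag holds 3 vertices, so the decomposition has width 2, which upper-bounds the treewidth. For the lower bound, the 3 vertices {0, 1, 4} are pairwise adjacent, and any tree decomposition puts a clique entirely inside one bag — forcing width ≥ 2. Hence tw(G) = 2 exactly.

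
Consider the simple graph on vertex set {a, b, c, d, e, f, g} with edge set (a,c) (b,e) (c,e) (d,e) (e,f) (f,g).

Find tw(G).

A width-1 tree decomposition is:
Bags: B1 = {e, f}  B2 = {c, e}  B3 = {b, e}  B4 = {d, e}  B5 = {a, c}  B6 = {f, g}
Tree: B1–B2, B2–B3, B3–B4, B2–B5, B1–B6
Every bag has size at most 2, so the width is 2 − 1 = 1 and tw(G) ≤ 1. G has an edge, so its treewidth is at least 1. The upper and lower bounds meet at 1, so that is the treewidth.

1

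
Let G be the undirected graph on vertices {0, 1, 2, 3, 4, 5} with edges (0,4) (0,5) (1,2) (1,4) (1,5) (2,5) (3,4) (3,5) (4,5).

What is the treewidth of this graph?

2

A width-2 tree decomposition is:
Bags: B1 = {1, 4, 5}  B2 = {3, 4, 5}  B3 = {0, 4, 5}  B4 = {1, 2, 5}
Tree: B1–B2, B2–B3, B1–B4
Every bag has size at most 3, so the width is 3 − 1 = 2 and tw(G) ≤ 2. On the other hand G contains the 3-clique {1, 2, 5}. A clique must lie in a single bag of any decomposition, so no decomposition can have width below 2. The upper and lower bounds meet at 2, so that is the treewidth.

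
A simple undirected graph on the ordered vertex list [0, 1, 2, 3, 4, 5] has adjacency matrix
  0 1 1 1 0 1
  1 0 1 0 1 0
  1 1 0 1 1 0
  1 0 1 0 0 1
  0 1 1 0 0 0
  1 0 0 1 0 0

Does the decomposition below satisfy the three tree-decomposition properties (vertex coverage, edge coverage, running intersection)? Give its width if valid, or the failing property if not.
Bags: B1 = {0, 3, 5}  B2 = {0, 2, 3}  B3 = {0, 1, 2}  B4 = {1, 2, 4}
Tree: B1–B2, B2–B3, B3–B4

Vertex coverage: the bags together contain {0, 1, 2, 3, 4, 5}, the full vertex set. Edge coverage: each edge of G has both endpoints in at least one bag. Running intersection: for every vertex, the bags containing it form a connected subtree. All three properties hold, so this is a valid tree decomposition of width max|bag| − 1 = 2, and hence tw(G) ≤ 2.

Yes; width 2.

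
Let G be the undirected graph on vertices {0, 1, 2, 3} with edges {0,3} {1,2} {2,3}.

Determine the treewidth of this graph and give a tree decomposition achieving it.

Treewidth 1.
Bags: B1 = {2, 3}  B2 = {1, 2}  B3 = {0, 3}
Tree: B1–B2, B1–B3

The largest bag has 2 vertices, giving width 1; this decomposition certifies tw(G) ≤ 1. G has an edge, so its treewidth is at least 1. Combining the bounds, tw(G) = 1.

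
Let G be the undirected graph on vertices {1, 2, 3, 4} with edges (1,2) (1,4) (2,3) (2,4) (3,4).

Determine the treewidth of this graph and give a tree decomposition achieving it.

Every bag has size at most 3, so the width is 3 − 1 = 2 and tw(G) ≤ 2. On the other hand G contains the 3-clique {1, 2, 4}. A clique must lie in a single bag of any decomposition, so no decomposition can have width below 2. Therefore the treewidth is 2.

Treewidth 2.
Bags: B1 = {2, 3, 4}  B2 = {1, 2, 4}
Tree: B1–B2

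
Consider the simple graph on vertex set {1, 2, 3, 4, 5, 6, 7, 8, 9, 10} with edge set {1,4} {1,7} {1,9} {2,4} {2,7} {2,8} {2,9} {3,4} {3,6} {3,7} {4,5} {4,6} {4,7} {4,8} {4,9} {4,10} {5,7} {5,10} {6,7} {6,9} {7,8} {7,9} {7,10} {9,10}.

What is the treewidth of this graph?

A width-3 tree decomposition is:
Bags: B1 = {1, 4, 7, 9}  B2 = {4, 7, 9, 10}  B3 = {4, 6, 7, 9}  B4 = {4, 5, 7, 10}  B5 = {2, 4, 7, 9}  B6 = {3, 4, 6, 7}  B7 = {2, 4, 7, 8}
Tree: B1–B2, B2–B3, B2–B4, B2–B5, B3–B6, B5–B7
The largest bag has 4 vertices, giving width 3; this decomposition certifies tw(G) ≤ 3. Conversely, {2, 4, 7, 8} is a clique of size 4, and the vertices of any clique must share a bag in every tree decomposition; so some bag has ≥ 4 vertices and tw(G) ≥ 3. Therefore the treewidth is 3.

3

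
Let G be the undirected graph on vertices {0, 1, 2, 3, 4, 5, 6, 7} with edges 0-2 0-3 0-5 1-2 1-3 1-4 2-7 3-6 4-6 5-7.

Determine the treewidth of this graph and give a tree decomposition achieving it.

Treewidth 2.
One such decomposition:
Bags: B1 = {1, 4, 6}  B2 = {1, 3, 6}  B3 = {1, 2, 3}  B4 = {0, 2, 3}  B5 = {0, 2, 7}  B6 = {0, 5, 7}
Tree: B1–B2, B2–B3, B3–B4, B4–B5, B5–B6

Each bag holds 3 vertices, so the decomposition has width 2, which upper-bounds the treewidth. For the lower bound, G contains the cycle 4–6–3–1–4, so G is not a forest; only forests have treewidth ≤ 1, hence tw(G) ≥ 2. Therefore the treewidth is 2.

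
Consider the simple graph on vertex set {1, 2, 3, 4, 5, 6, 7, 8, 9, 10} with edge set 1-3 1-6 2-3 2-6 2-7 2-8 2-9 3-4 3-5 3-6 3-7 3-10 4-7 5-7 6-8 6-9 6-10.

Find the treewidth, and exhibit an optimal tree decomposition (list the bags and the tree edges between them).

Treewidth 2.
One such decomposition:
Bags: B1 = {2, 3, 7}  B2 = {2, 3, 6}  B3 = {3, 5, 7}  B4 = {3, 4, 7}  B5 = {3, 6, 10}  B6 = {1, 3, 6}  B7 = {2, 6, 9}  B8 = {2, 6, 8}
Tree: B1–B2, B1–B3, B1–B4, B2–B5, B5–B6, B2–B7, B2–B8

Every bag has size at most 3, so the width is 3 − 1 = 2 and tw(G) ≤ 2. Conversely, {2, 6, 8} is a clique of size 3, and the vertices of any clique must share a bag in every tree decomposition; so some bag has ≥ 3 vertices and tw(G) ≥ 2. The upper and lower bounds meet at 2, so that is the treewidth.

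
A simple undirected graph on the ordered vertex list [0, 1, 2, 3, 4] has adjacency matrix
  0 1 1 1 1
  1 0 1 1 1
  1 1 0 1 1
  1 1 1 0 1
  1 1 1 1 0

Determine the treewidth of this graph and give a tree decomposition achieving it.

A single bag containing all 5 vertices is trivially a valid decomposition of width 4. On the other hand G contains the 5-clique {0, 1, 2, 3, 4}. A clique must lie in a single bag of any decomposition, so no decomposition can have width below 4. The upper and lower bounds meet at 4, so that is the treewidth.

Treewidth 4.
One such decomposition:
Bags: B1 = {0, 1, 2, 3, 4}
Tree: (single bag)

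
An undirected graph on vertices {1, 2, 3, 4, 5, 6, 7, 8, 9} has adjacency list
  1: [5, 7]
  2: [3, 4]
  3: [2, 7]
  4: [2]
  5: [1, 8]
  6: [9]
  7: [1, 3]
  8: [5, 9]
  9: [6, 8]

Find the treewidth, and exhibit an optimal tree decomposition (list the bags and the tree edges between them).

Every bag has size at most 2, so the width is 2 − 1 = 1 and tw(G) ≤ 1. Since G has at least one edge (e.g. 6–9), it is not an edgeless graph, so tw(G) ≥ 1. The upper and lower bounds meet at 1, so that is the treewidth.

Treewidth 1.
Bags: B1 = {6, 9}  B2 = {8, 9}  B3 = {5, 8}  B4 = {1, 5}  B5 = {1, 7}  B6 = {3, 7}  B7 = {2, 3}  B8 = {2, 4}
Tree: B1–B2, B2–B3, B3–B4, B4–B5, B5–B6, B6–B7, B7–B8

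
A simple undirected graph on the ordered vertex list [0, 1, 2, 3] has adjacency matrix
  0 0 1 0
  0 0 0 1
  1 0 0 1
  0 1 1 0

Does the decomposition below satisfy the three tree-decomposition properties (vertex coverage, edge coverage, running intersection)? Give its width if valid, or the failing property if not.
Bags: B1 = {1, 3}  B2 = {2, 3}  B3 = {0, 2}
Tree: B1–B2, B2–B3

Every vertex of G appears in some bag (union = {0, 1, 2, 3}); every edge is covered by a bag; and for each vertex v the set of bags containing v is connected in the bag tree. The decomposition is therefore valid. The largest bag has 2 vertices, so the width is 1.

Yes; width 1.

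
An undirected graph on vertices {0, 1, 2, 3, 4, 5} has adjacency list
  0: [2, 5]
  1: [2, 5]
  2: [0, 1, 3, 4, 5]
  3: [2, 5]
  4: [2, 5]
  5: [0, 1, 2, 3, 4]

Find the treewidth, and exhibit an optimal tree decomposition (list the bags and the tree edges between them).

Every bag has size at most 3, so the width is 3 − 1 = 2 and tw(G) ≤ 2. Conversely, {0, 2, 5} is a clique of size 3, and the vertices of any clique must share a bag in every tree decomposition; so some bag has ≥ 3 vertices and tw(G) ≥ 2. Therefore the treewidth is 2.

Treewidth 2.
One optimal decomposition is:
Bags: B1 = {1, 2, 5}  B2 = {2, 4, 5}  B3 = {0, 2, 5}  B4 = {2, 3, 5}
Tree: B1–B2, B2–B3, B2–B4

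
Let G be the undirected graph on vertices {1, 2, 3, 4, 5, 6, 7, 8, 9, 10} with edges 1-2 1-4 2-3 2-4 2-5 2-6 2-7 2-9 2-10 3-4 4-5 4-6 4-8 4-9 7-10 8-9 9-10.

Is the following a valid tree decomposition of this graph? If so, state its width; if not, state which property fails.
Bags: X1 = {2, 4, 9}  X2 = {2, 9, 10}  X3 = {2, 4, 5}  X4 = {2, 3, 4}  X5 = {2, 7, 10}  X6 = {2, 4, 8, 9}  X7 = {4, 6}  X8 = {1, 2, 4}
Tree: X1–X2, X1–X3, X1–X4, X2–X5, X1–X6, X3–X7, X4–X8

No — edge (2,6) lies in no bag.

A tree decomposition must satisfy three properties: every vertex lies in some bag; for every edge, both endpoints lie together in some bag; and for every vertex, the bags containing it form a connected subtree. Here edge (2,6) lies in no bag, so the decomposition is invalid.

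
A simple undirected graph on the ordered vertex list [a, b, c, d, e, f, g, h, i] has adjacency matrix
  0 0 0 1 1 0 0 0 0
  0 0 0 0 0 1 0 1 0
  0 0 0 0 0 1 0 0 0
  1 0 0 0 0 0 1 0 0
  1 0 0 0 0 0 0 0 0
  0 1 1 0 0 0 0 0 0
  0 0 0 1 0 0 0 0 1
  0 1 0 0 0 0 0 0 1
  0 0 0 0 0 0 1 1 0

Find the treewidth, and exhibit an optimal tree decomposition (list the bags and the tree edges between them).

Treewidth 1.
Bags: B1 = {c, f}  B2 = {b, f}  B3 = {b, h}  B4 = {h, i}  B5 = {g, i}  B6 = {d, g}  B7 = {a, d}  B8 = {a, e}
Tree: B1–B2, B2–B3, B3–B4, B4–B5, B5–B6, B6–B7, B7–B8

Each bag holds 2 vertices, so the decomposition has width 1, which upper-bounds the treewidth. G has an edge, so its treewidth is at least 1. The upper and lower bounds meet at 1, so that is the treewidth.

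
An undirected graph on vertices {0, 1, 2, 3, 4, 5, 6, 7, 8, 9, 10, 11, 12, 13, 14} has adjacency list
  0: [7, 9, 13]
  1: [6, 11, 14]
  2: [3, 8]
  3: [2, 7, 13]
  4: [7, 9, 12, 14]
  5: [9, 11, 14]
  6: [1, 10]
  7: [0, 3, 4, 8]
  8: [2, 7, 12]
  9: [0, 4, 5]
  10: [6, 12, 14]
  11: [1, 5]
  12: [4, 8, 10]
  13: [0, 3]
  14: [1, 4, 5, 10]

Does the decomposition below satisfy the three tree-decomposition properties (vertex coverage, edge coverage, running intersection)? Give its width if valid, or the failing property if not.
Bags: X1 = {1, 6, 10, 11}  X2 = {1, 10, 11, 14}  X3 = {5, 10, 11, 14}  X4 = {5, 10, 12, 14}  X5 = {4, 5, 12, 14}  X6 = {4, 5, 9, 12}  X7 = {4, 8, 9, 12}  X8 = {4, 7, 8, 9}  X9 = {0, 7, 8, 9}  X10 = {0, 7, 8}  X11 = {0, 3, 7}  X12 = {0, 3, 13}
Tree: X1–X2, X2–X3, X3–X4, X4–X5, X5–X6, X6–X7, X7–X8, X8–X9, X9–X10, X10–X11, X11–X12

A tree decomposition must satisfy three properties: every vertex lies in some bag; for every edge, both endpoints lie together in some bag; and for every vertex, the bags containing it form a connected subtree. Here vertex 2 appears in no bag, so the decomposition is invalid.

No — vertex 2 appears in no bag.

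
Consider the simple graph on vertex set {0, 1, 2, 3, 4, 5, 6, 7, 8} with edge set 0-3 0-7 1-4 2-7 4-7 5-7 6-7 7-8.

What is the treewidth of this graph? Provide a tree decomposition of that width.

Treewidth 1.
One optimal decomposition is:
Bags: B1 = {4, 7}  B2 = {0, 7}  B3 = {0, 3}  B4 = {7, 8}  B5 = {2, 7}  B6 = {5, 7}  B7 = {1, 4}  B8 = {6, 7}
Tree: B1–B2, B2–B3, B2–B4, B1–B5, B2–B6, B1–B7, B1–B8

The largest bag has 2 vertices, giving width 1; this decomposition certifies tw(G) ≤ 1. Any graph with an edge has treewidth ≥ 1, and G has the edge 4–7. The upper and lower bounds meet at 1, so that is the treewidth.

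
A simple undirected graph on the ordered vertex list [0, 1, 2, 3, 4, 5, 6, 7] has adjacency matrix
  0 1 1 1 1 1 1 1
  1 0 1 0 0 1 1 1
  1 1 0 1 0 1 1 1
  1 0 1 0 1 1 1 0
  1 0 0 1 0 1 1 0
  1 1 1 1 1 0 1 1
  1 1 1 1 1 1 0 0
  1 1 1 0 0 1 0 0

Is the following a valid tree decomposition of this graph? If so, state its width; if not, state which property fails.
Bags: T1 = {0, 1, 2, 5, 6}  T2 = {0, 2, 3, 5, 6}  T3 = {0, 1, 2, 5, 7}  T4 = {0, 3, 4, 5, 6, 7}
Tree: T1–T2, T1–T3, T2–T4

No — bags containing vertex 7 are not connected in the tree.

A tree decomposition must satisfy three properties: every vertex lies in some bag; for every edge, both endpoints lie together in some bag; and for every vertex, the bags containing it form a connected subtree. Here bags containing vertex 7 are not connected in the tree, so the decomposition is invalid.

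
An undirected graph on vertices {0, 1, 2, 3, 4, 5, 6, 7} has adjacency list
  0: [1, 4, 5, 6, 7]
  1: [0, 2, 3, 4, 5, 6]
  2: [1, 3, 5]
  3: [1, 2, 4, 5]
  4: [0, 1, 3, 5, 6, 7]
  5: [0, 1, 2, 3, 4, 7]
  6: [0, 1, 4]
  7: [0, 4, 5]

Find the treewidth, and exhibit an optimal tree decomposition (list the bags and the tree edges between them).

The largest bag has 4 vertices, giving width 3; this decomposition certifies tw(G) ≤ 3. For the lower bound, the 4 vertices {1, 2, 3, 5} are pairwise adjacent, and any tree decomposition puts a clique entirely inside one bag — forcing width ≥ 3. Combining the bounds, tw(G) = 3.

Treewidth 3.
Bags: B1 = {0, 1, 4, 5}  B2 = {1, 3, 4, 5}  B3 = {0, 4, 5, 7}  B4 = {1, 2, 3, 5}  B5 = {0, 1, 4, 6}
Tree: B1–B2, B1–B3, B2–B4, B1–B5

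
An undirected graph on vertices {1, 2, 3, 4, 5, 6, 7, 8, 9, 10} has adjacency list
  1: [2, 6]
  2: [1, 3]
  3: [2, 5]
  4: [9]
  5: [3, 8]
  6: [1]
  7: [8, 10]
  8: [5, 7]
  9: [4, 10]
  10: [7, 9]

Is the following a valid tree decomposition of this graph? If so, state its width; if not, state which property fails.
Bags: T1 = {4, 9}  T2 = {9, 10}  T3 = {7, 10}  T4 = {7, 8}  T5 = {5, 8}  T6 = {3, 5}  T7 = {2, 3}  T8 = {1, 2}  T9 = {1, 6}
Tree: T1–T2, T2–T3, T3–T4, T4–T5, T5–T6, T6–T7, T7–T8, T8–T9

Every vertex of G appears in some bag (union = {1, 2, 3, 4, 5, 6, 7, 8, 9, 10}); every edge is covered by a bag; and for each vertex v the set of bags containing v is connected in the bag tree. The decomposition is therefore valid. The largest bag has 2 vertices, so the width is 1.

Yes; width 1.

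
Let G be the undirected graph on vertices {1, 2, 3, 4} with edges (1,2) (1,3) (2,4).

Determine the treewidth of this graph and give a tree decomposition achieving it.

Treewidth 1.
One optimal decomposition is:
Bags: B1 = {2, 4}  B2 = {1, 2}  B3 = {1, 3}
Tree: B1–B2, B2–B3

Every bag has size at most 2, so the width is 2 − 1 = 1 and tw(G) ≤ 1. Any graph with an edge has treewidth ≥ 1, and G has the edge 2–4. Hence tw(G) = 1 exactly.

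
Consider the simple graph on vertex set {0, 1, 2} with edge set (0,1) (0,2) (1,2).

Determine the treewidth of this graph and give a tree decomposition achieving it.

Treewidth 2.
One optimal decomposition is:
Bags: B1 = {0, 1, 2}
Tree: (single bag)

A single bag containing all 3 vertices is trivially a valid decomposition of width 2. Conversely, {0, 1, 2} is a clique of size 3, and the vertices of any clique must share a bag in every tree decomposition; so some bag has ≥ 3 vertices and tw(G) ≥ 2. The upper and lower bounds meet at 2, so that is the treewidth.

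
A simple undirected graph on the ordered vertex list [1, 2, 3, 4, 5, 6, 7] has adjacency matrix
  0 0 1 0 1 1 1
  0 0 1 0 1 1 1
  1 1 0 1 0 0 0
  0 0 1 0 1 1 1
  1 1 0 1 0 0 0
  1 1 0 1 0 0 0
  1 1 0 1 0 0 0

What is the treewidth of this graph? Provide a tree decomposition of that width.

Treewidth 3.
Bags: B1 = {1, 2, 4, 6}  B2 = {1, 2, 4, 7}  B3 = {1, 2, 3, 4}  B4 = {1, 2, 4, 5}
Tree: B1–B2, B2–B3, B3–B4

Each bag holds 4 vertices, so the decomposition has width 3, which upper-bounds the treewidth. For the lower bound: the 4 vertex sets {4,6}, {1,7}, {2}, {3} are disjoint, each induces a connected subgraph, and every pair is joined by at least one edge of G. Contracting each set to a single vertex therefore yields K_{4} as a minor, and since treewidth is minor-monotone, tw(G) ≥ tw(K_{4}) = 3. Hence tw(G) = 3 exactly.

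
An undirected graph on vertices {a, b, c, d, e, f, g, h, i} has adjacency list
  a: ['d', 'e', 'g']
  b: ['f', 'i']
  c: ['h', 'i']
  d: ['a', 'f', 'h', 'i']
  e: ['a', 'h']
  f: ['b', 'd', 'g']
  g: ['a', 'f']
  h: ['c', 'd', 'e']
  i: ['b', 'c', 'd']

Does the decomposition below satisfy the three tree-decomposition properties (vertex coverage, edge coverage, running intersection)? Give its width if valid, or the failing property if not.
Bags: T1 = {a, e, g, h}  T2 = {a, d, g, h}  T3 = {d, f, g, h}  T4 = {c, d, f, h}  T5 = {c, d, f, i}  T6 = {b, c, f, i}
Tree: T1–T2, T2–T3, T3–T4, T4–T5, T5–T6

Yes; width 3.

Vertex coverage: the bags together contain {a, b, c, d, e, f, g, h, i}, the full vertex set. Edge coverage: each edge of G has both endpoints in at least one bag. Running intersection: for every vertex, the bags containing it form a connected subtree. All three properties hold, so this is a valid tree decomposition of width max|bag| − 1 = 3, and hence tw(G) ≤ 3.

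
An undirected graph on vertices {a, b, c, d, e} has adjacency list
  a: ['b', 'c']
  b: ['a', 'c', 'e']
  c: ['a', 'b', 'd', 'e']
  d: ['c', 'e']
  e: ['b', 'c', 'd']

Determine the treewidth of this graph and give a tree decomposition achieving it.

Treewidth 2.
One such decomposition:
Bags: B1 = {b, c, e}  B2 = {c, d, e}  B3 = {a, b, c}
Tree: B1–B2, B1–B3

Every bag has size at most 3, so the width is 3 − 1 = 2 and tw(G) ≤ 2. On the other hand G contains the 3-clique {c, d, e}. A clique must lie in a single bag of any decomposition, so no decomposition can have width below 2. Combining the bounds, tw(G) = 2.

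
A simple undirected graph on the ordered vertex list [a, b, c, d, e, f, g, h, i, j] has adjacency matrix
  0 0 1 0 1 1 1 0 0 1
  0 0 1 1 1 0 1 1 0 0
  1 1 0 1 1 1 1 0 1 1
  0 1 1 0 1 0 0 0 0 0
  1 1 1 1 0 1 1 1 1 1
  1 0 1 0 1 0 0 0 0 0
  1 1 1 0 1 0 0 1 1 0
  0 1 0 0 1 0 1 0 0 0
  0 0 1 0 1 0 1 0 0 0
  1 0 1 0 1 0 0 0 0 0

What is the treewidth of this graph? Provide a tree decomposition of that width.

Treewidth 3.
One such decomposition:
Bags: B1 = {b, c, d, e}  B2 = {b, c, e, g}  B3 = {b, e, g, h}  B4 = {c, e, g, i}  B5 = {a, c, e, g}  B6 = {a, c, e, j}  B7 = {a, c, e, f}
Tree: B1–B2, B2–B3, B2–B4, B2–B5, B5–B6, B6–B7

Each bag holds 4 vertices, so the decomposition has width 3, which upper-bounds the treewidth. Conversely, {b, e, g, h} is a clique of size 4, and the vertices of any clique must share a bag in every tree decomposition; so some bag has ≥ 4 vertices and tw(G) ≥ 3. The upper and lower bounds meet at 3, so that is the treewidth.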